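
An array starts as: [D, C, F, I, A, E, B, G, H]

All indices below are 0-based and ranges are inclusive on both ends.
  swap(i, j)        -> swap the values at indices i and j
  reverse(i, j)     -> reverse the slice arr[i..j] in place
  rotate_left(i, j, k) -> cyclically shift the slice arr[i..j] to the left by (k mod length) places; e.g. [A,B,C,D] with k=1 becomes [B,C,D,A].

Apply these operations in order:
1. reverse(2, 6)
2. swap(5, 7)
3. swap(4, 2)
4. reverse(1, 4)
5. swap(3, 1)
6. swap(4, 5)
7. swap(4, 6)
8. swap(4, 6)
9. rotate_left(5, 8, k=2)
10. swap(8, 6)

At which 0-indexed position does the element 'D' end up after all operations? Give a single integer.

After 1 (reverse(2, 6)): [D, C, B, E, A, I, F, G, H]
After 2 (swap(5, 7)): [D, C, B, E, A, G, F, I, H]
After 3 (swap(4, 2)): [D, C, A, E, B, G, F, I, H]
After 4 (reverse(1, 4)): [D, B, E, A, C, G, F, I, H]
After 5 (swap(3, 1)): [D, A, E, B, C, G, F, I, H]
After 6 (swap(4, 5)): [D, A, E, B, G, C, F, I, H]
After 7 (swap(4, 6)): [D, A, E, B, F, C, G, I, H]
After 8 (swap(4, 6)): [D, A, E, B, G, C, F, I, H]
After 9 (rotate_left(5, 8, k=2)): [D, A, E, B, G, I, H, C, F]
After 10 (swap(8, 6)): [D, A, E, B, G, I, F, C, H]

Answer: 0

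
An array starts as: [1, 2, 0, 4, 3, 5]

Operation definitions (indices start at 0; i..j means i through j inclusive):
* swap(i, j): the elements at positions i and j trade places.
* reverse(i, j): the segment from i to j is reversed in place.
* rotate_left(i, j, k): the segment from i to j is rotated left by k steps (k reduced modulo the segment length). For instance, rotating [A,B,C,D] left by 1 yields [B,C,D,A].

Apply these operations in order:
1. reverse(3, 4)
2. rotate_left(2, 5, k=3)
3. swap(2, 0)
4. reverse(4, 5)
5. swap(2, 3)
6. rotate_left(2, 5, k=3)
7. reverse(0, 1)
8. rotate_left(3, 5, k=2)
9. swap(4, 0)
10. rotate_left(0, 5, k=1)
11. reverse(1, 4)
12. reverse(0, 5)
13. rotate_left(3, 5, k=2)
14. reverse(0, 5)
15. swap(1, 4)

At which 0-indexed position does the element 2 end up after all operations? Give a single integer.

After 1 (reverse(3, 4)): [1, 2, 0, 3, 4, 5]
After 2 (rotate_left(2, 5, k=3)): [1, 2, 5, 0, 3, 4]
After 3 (swap(2, 0)): [5, 2, 1, 0, 3, 4]
After 4 (reverse(4, 5)): [5, 2, 1, 0, 4, 3]
After 5 (swap(2, 3)): [5, 2, 0, 1, 4, 3]
After 6 (rotate_left(2, 5, k=3)): [5, 2, 3, 0, 1, 4]
After 7 (reverse(0, 1)): [2, 5, 3, 0, 1, 4]
After 8 (rotate_left(3, 5, k=2)): [2, 5, 3, 4, 0, 1]
After 9 (swap(4, 0)): [0, 5, 3, 4, 2, 1]
After 10 (rotate_left(0, 5, k=1)): [5, 3, 4, 2, 1, 0]
After 11 (reverse(1, 4)): [5, 1, 2, 4, 3, 0]
After 12 (reverse(0, 5)): [0, 3, 4, 2, 1, 5]
After 13 (rotate_left(3, 5, k=2)): [0, 3, 4, 5, 2, 1]
After 14 (reverse(0, 5)): [1, 2, 5, 4, 3, 0]
After 15 (swap(1, 4)): [1, 3, 5, 4, 2, 0]

Answer: 4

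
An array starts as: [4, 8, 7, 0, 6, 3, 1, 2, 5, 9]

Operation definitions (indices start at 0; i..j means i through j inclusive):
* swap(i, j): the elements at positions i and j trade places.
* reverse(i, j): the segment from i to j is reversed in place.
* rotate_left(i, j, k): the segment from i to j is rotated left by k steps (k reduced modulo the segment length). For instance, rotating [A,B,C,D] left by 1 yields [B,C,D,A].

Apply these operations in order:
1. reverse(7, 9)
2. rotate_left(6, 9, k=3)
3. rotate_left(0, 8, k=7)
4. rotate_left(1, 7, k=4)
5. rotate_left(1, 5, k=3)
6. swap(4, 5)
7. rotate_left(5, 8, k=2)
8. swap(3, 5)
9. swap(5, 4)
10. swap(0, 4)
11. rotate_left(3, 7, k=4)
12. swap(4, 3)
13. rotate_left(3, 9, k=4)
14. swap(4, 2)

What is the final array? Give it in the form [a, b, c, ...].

Answer: [0, 9, 8, 2, 4, 5, 7, 6, 1, 3]

Derivation:
After 1 (reverse(7, 9)): [4, 8, 7, 0, 6, 3, 1, 9, 5, 2]
After 2 (rotate_left(6, 9, k=3)): [4, 8, 7, 0, 6, 3, 2, 1, 9, 5]
After 3 (rotate_left(0, 8, k=7)): [1, 9, 4, 8, 7, 0, 6, 3, 2, 5]
After 4 (rotate_left(1, 7, k=4)): [1, 0, 6, 3, 9, 4, 8, 7, 2, 5]
After 5 (rotate_left(1, 5, k=3)): [1, 9, 4, 0, 6, 3, 8, 7, 2, 5]
After 6 (swap(4, 5)): [1, 9, 4, 0, 3, 6, 8, 7, 2, 5]
After 7 (rotate_left(5, 8, k=2)): [1, 9, 4, 0, 3, 7, 2, 6, 8, 5]
After 8 (swap(3, 5)): [1, 9, 4, 7, 3, 0, 2, 6, 8, 5]
After 9 (swap(5, 4)): [1, 9, 4, 7, 0, 3, 2, 6, 8, 5]
After 10 (swap(0, 4)): [0, 9, 4, 7, 1, 3, 2, 6, 8, 5]
After 11 (rotate_left(3, 7, k=4)): [0, 9, 4, 6, 7, 1, 3, 2, 8, 5]
After 12 (swap(4, 3)): [0, 9, 4, 7, 6, 1, 3, 2, 8, 5]
After 13 (rotate_left(3, 9, k=4)): [0, 9, 4, 2, 8, 5, 7, 6, 1, 3]
After 14 (swap(4, 2)): [0, 9, 8, 2, 4, 5, 7, 6, 1, 3]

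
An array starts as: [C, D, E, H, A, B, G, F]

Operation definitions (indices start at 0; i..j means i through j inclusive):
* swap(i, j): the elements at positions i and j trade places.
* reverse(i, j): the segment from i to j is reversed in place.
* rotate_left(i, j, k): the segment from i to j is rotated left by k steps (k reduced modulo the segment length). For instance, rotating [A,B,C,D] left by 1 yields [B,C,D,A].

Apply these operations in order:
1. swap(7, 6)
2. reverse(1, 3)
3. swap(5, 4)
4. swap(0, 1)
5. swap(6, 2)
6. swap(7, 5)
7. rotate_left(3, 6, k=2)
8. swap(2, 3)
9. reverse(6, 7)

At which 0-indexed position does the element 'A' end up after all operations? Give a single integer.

Answer: 6

Derivation:
After 1 (swap(7, 6)): [C, D, E, H, A, B, F, G]
After 2 (reverse(1, 3)): [C, H, E, D, A, B, F, G]
After 3 (swap(5, 4)): [C, H, E, D, B, A, F, G]
After 4 (swap(0, 1)): [H, C, E, D, B, A, F, G]
After 5 (swap(6, 2)): [H, C, F, D, B, A, E, G]
After 6 (swap(7, 5)): [H, C, F, D, B, G, E, A]
After 7 (rotate_left(3, 6, k=2)): [H, C, F, G, E, D, B, A]
After 8 (swap(2, 3)): [H, C, G, F, E, D, B, A]
After 9 (reverse(6, 7)): [H, C, G, F, E, D, A, B]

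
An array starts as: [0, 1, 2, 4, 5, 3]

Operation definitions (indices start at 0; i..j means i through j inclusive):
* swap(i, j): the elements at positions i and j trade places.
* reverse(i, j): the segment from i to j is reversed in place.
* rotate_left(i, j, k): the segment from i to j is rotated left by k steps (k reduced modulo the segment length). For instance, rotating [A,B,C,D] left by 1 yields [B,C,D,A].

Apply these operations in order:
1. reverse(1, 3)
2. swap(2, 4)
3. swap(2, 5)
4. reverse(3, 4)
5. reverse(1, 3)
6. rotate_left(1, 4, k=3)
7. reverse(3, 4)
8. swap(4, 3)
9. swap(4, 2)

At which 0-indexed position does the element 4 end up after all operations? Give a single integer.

After 1 (reverse(1, 3)): [0, 4, 2, 1, 5, 3]
After 2 (swap(2, 4)): [0, 4, 5, 1, 2, 3]
After 3 (swap(2, 5)): [0, 4, 3, 1, 2, 5]
After 4 (reverse(3, 4)): [0, 4, 3, 2, 1, 5]
After 5 (reverse(1, 3)): [0, 2, 3, 4, 1, 5]
After 6 (rotate_left(1, 4, k=3)): [0, 1, 2, 3, 4, 5]
After 7 (reverse(3, 4)): [0, 1, 2, 4, 3, 5]
After 8 (swap(4, 3)): [0, 1, 2, 3, 4, 5]
After 9 (swap(4, 2)): [0, 1, 4, 3, 2, 5]

Answer: 2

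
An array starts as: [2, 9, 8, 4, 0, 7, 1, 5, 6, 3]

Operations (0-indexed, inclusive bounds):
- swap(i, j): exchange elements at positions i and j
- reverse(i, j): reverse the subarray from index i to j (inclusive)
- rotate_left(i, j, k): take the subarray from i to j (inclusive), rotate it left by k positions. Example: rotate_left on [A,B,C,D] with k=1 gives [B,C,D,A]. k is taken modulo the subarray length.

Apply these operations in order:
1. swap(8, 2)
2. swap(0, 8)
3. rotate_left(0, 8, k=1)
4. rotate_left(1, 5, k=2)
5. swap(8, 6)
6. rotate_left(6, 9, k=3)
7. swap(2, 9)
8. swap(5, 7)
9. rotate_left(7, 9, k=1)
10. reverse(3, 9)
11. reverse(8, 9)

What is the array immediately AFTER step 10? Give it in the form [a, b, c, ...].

Answer: [9, 0, 5, 4, 7, 2, 3, 8, 6, 1]

Derivation:
After 1 (swap(8, 2)): [2, 9, 6, 4, 0, 7, 1, 5, 8, 3]
After 2 (swap(0, 8)): [8, 9, 6, 4, 0, 7, 1, 5, 2, 3]
After 3 (rotate_left(0, 8, k=1)): [9, 6, 4, 0, 7, 1, 5, 2, 8, 3]
After 4 (rotate_left(1, 5, k=2)): [9, 0, 7, 1, 6, 4, 5, 2, 8, 3]
After 5 (swap(8, 6)): [9, 0, 7, 1, 6, 4, 8, 2, 5, 3]
After 6 (rotate_left(6, 9, k=3)): [9, 0, 7, 1, 6, 4, 3, 8, 2, 5]
After 7 (swap(2, 9)): [9, 0, 5, 1, 6, 4, 3, 8, 2, 7]
After 8 (swap(5, 7)): [9, 0, 5, 1, 6, 8, 3, 4, 2, 7]
After 9 (rotate_left(7, 9, k=1)): [9, 0, 5, 1, 6, 8, 3, 2, 7, 4]
After 10 (reverse(3, 9)): [9, 0, 5, 4, 7, 2, 3, 8, 6, 1]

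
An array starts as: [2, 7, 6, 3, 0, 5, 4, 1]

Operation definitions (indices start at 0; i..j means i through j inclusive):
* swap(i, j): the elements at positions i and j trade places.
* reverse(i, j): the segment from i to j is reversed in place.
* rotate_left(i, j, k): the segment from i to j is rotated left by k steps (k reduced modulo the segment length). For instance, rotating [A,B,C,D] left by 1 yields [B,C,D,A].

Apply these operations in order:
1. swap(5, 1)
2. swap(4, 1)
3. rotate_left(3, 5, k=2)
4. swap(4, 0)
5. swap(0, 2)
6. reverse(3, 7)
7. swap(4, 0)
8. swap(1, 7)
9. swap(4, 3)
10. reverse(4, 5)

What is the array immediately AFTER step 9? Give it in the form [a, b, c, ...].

After 1 (swap(5, 1)): [2, 5, 6, 3, 0, 7, 4, 1]
After 2 (swap(4, 1)): [2, 0, 6, 3, 5, 7, 4, 1]
After 3 (rotate_left(3, 5, k=2)): [2, 0, 6, 7, 3, 5, 4, 1]
After 4 (swap(4, 0)): [3, 0, 6, 7, 2, 5, 4, 1]
After 5 (swap(0, 2)): [6, 0, 3, 7, 2, 5, 4, 1]
After 6 (reverse(3, 7)): [6, 0, 3, 1, 4, 5, 2, 7]
After 7 (swap(4, 0)): [4, 0, 3, 1, 6, 5, 2, 7]
After 8 (swap(1, 7)): [4, 7, 3, 1, 6, 5, 2, 0]
After 9 (swap(4, 3)): [4, 7, 3, 6, 1, 5, 2, 0]

Answer: [4, 7, 3, 6, 1, 5, 2, 0]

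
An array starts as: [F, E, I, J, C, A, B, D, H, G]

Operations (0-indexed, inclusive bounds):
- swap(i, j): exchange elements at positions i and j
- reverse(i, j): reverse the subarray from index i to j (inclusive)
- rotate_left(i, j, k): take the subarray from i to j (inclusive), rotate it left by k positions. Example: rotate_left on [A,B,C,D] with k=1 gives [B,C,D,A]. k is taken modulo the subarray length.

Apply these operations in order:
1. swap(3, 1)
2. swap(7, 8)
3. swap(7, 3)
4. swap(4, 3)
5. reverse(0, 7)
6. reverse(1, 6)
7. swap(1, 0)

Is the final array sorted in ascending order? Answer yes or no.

After 1 (swap(3, 1)): [F, J, I, E, C, A, B, D, H, G]
After 2 (swap(7, 8)): [F, J, I, E, C, A, B, H, D, G]
After 3 (swap(7, 3)): [F, J, I, H, C, A, B, E, D, G]
After 4 (swap(4, 3)): [F, J, I, C, H, A, B, E, D, G]
After 5 (reverse(0, 7)): [E, B, A, H, C, I, J, F, D, G]
After 6 (reverse(1, 6)): [E, J, I, C, H, A, B, F, D, G]
After 7 (swap(1, 0)): [J, E, I, C, H, A, B, F, D, G]

Answer: no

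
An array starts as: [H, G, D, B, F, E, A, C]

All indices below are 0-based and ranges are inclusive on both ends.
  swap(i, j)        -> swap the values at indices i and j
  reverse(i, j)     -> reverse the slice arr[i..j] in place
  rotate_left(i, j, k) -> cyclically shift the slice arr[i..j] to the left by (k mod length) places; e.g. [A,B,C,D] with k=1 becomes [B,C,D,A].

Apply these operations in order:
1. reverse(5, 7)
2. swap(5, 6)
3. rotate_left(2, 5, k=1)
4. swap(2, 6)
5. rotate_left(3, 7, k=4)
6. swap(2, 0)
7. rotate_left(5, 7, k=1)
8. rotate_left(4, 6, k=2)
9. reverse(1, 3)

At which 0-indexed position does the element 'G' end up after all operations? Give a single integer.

Answer: 3

Derivation:
After 1 (reverse(5, 7)): [H, G, D, B, F, C, A, E]
After 2 (swap(5, 6)): [H, G, D, B, F, A, C, E]
After 3 (rotate_left(2, 5, k=1)): [H, G, B, F, A, D, C, E]
After 4 (swap(2, 6)): [H, G, C, F, A, D, B, E]
After 5 (rotate_left(3, 7, k=4)): [H, G, C, E, F, A, D, B]
After 6 (swap(2, 0)): [C, G, H, E, F, A, D, B]
After 7 (rotate_left(5, 7, k=1)): [C, G, H, E, F, D, B, A]
After 8 (rotate_left(4, 6, k=2)): [C, G, H, E, B, F, D, A]
After 9 (reverse(1, 3)): [C, E, H, G, B, F, D, A]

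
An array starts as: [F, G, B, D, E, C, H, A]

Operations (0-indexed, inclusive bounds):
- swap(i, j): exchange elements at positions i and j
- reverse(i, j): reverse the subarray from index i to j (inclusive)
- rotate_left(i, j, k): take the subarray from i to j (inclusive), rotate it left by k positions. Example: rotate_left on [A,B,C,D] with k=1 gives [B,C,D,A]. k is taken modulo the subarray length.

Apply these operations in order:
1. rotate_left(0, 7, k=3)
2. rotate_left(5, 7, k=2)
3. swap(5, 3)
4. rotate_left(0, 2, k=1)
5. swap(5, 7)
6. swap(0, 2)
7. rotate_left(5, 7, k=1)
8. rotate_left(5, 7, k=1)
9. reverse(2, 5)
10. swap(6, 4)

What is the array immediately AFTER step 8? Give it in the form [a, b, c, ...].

Answer: [D, C, E, B, A, H, G, F]

Derivation:
After 1 (rotate_left(0, 7, k=3)): [D, E, C, H, A, F, G, B]
After 2 (rotate_left(5, 7, k=2)): [D, E, C, H, A, B, F, G]
After 3 (swap(5, 3)): [D, E, C, B, A, H, F, G]
After 4 (rotate_left(0, 2, k=1)): [E, C, D, B, A, H, F, G]
After 5 (swap(5, 7)): [E, C, D, B, A, G, F, H]
After 6 (swap(0, 2)): [D, C, E, B, A, G, F, H]
After 7 (rotate_left(5, 7, k=1)): [D, C, E, B, A, F, H, G]
After 8 (rotate_left(5, 7, k=1)): [D, C, E, B, A, H, G, F]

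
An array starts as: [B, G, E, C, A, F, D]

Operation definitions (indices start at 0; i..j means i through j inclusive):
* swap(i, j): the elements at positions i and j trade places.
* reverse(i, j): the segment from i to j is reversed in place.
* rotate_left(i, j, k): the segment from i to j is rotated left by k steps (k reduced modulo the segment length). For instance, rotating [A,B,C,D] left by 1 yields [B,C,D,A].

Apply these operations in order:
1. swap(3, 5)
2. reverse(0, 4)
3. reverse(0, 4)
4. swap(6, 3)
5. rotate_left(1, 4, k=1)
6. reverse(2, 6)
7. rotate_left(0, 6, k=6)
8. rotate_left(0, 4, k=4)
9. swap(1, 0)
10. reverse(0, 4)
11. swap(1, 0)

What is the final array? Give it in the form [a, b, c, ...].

Answer: [E, F, B, C, D, G, A]

Derivation:
After 1 (swap(3, 5)): [B, G, E, F, A, C, D]
After 2 (reverse(0, 4)): [A, F, E, G, B, C, D]
After 3 (reverse(0, 4)): [B, G, E, F, A, C, D]
After 4 (swap(6, 3)): [B, G, E, D, A, C, F]
After 5 (rotate_left(1, 4, k=1)): [B, E, D, A, G, C, F]
After 6 (reverse(2, 6)): [B, E, F, C, G, A, D]
After 7 (rotate_left(0, 6, k=6)): [D, B, E, F, C, G, A]
After 8 (rotate_left(0, 4, k=4)): [C, D, B, E, F, G, A]
After 9 (swap(1, 0)): [D, C, B, E, F, G, A]
After 10 (reverse(0, 4)): [F, E, B, C, D, G, A]
After 11 (swap(1, 0)): [E, F, B, C, D, G, A]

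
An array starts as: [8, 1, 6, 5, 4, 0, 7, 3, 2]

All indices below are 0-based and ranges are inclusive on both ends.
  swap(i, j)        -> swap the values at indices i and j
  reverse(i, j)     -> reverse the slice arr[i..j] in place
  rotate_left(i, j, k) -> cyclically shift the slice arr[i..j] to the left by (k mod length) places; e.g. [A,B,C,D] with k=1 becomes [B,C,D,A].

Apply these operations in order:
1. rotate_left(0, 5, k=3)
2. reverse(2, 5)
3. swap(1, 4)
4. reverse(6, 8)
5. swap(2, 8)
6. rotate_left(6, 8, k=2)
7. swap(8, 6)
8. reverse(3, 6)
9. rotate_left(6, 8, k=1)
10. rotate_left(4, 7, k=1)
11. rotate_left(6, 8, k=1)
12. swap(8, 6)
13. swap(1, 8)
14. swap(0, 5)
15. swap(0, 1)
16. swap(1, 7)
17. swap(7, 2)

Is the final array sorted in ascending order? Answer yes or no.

After 1 (rotate_left(0, 5, k=3)): [5, 4, 0, 8, 1, 6, 7, 3, 2]
After 2 (reverse(2, 5)): [5, 4, 6, 1, 8, 0, 7, 3, 2]
After 3 (swap(1, 4)): [5, 8, 6, 1, 4, 0, 7, 3, 2]
After 4 (reverse(6, 8)): [5, 8, 6, 1, 4, 0, 2, 3, 7]
After 5 (swap(2, 8)): [5, 8, 7, 1, 4, 0, 2, 3, 6]
After 6 (rotate_left(6, 8, k=2)): [5, 8, 7, 1, 4, 0, 6, 2, 3]
After 7 (swap(8, 6)): [5, 8, 7, 1, 4, 0, 3, 2, 6]
After 8 (reverse(3, 6)): [5, 8, 7, 3, 0, 4, 1, 2, 6]
After 9 (rotate_left(6, 8, k=1)): [5, 8, 7, 3, 0, 4, 2, 6, 1]
After 10 (rotate_left(4, 7, k=1)): [5, 8, 7, 3, 4, 2, 6, 0, 1]
After 11 (rotate_left(6, 8, k=1)): [5, 8, 7, 3, 4, 2, 0, 1, 6]
After 12 (swap(8, 6)): [5, 8, 7, 3, 4, 2, 6, 1, 0]
After 13 (swap(1, 8)): [5, 0, 7, 3, 4, 2, 6, 1, 8]
After 14 (swap(0, 5)): [2, 0, 7, 3, 4, 5, 6, 1, 8]
After 15 (swap(0, 1)): [0, 2, 7, 3, 4, 5, 6, 1, 8]
After 16 (swap(1, 7)): [0, 1, 7, 3, 4, 5, 6, 2, 8]
After 17 (swap(7, 2)): [0, 1, 2, 3, 4, 5, 6, 7, 8]

Answer: yes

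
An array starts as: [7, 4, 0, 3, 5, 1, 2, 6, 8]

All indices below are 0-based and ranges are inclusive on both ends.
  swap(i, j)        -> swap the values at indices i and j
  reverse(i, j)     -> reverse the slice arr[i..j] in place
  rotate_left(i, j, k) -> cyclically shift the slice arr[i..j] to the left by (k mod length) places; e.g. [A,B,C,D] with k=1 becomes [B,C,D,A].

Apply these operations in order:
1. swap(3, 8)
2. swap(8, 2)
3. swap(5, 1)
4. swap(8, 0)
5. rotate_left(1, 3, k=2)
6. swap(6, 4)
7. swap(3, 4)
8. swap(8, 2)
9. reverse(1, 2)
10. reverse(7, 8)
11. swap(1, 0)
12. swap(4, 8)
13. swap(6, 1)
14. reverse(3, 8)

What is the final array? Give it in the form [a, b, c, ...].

After 1 (swap(3, 8)): [7, 4, 0, 8, 5, 1, 2, 6, 3]
After 2 (swap(8, 2)): [7, 4, 3, 8, 5, 1, 2, 6, 0]
After 3 (swap(5, 1)): [7, 1, 3, 8, 5, 4, 2, 6, 0]
After 4 (swap(8, 0)): [0, 1, 3, 8, 5, 4, 2, 6, 7]
After 5 (rotate_left(1, 3, k=2)): [0, 8, 1, 3, 5, 4, 2, 6, 7]
After 6 (swap(6, 4)): [0, 8, 1, 3, 2, 4, 5, 6, 7]
After 7 (swap(3, 4)): [0, 8, 1, 2, 3, 4, 5, 6, 7]
After 8 (swap(8, 2)): [0, 8, 7, 2, 3, 4, 5, 6, 1]
After 9 (reverse(1, 2)): [0, 7, 8, 2, 3, 4, 5, 6, 1]
After 10 (reverse(7, 8)): [0, 7, 8, 2, 3, 4, 5, 1, 6]
After 11 (swap(1, 0)): [7, 0, 8, 2, 3, 4, 5, 1, 6]
After 12 (swap(4, 8)): [7, 0, 8, 2, 6, 4, 5, 1, 3]
After 13 (swap(6, 1)): [7, 5, 8, 2, 6, 4, 0, 1, 3]
After 14 (reverse(3, 8)): [7, 5, 8, 3, 1, 0, 4, 6, 2]

Answer: [7, 5, 8, 3, 1, 0, 4, 6, 2]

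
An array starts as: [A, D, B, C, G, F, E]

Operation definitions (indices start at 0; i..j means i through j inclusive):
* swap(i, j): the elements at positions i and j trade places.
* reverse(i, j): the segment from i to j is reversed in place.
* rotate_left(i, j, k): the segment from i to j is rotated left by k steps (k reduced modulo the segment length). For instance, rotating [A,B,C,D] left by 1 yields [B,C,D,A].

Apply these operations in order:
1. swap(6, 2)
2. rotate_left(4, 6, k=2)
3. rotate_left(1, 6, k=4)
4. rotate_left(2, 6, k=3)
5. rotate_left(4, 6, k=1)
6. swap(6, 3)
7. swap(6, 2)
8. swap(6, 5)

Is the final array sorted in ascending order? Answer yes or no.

After 1 (swap(6, 2)): [A, D, E, C, G, F, B]
After 2 (rotate_left(4, 6, k=2)): [A, D, E, C, B, G, F]
After 3 (rotate_left(1, 6, k=4)): [A, G, F, D, E, C, B]
After 4 (rotate_left(2, 6, k=3)): [A, G, C, B, F, D, E]
After 5 (rotate_left(4, 6, k=1)): [A, G, C, B, D, E, F]
After 6 (swap(6, 3)): [A, G, C, F, D, E, B]
After 7 (swap(6, 2)): [A, G, B, F, D, E, C]
After 8 (swap(6, 5)): [A, G, B, F, D, C, E]

Answer: no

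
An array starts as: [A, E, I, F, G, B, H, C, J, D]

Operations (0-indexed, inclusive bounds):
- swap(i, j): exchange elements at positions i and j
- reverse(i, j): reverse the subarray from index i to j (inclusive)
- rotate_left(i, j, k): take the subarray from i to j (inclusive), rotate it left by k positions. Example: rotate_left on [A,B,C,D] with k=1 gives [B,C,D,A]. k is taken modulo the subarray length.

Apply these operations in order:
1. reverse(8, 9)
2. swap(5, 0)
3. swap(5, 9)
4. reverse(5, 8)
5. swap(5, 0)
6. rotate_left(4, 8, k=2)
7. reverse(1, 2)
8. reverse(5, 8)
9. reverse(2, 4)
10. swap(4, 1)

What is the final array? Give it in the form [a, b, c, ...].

After 1 (reverse(8, 9)): [A, E, I, F, G, B, H, C, D, J]
After 2 (swap(5, 0)): [B, E, I, F, G, A, H, C, D, J]
After 3 (swap(5, 9)): [B, E, I, F, G, J, H, C, D, A]
After 4 (reverse(5, 8)): [B, E, I, F, G, D, C, H, J, A]
After 5 (swap(5, 0)): [D, E, I, F, G, B, C, H, J, A]
After 6 (rotate_left(4, 8, k=2)): [D, E, I, F, C, H, J, G, B, A]
After 7 (reverse(1, 2)): [D, I, E, F, C, H, J, G, B, A]
After 8 (reverse(5, 8)): [D, I, E, F, C, B, G, J, H, A]
After 9 (reverse(2, 4)): [D, I, C, F, E, B, G, J, H, A]
After 10 (swap(4, 1)): [D, E, C, F, I, B, G, J, H, A]

Answer: [D, E, C, F, I, B, G, J, H, A]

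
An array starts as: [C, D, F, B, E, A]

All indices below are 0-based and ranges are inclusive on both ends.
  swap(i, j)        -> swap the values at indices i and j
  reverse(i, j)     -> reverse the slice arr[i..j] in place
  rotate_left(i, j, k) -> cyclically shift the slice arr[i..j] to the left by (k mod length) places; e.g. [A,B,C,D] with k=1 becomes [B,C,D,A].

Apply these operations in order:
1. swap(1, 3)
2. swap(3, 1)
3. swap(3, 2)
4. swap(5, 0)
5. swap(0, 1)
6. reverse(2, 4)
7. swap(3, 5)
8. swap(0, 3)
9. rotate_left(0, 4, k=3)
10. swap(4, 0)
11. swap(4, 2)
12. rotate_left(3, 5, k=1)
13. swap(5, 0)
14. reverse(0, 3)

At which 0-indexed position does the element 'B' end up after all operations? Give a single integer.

After 1 (swap(1, 3)): [C, B, F, D, E, A]
After 2 (swap(3, 1)): [C, D, F, B, E, A]
After 3 (swap(3, 2)): [C, D, B, F, E, A]
After 4 (swap(5, 0)): [A, D, B, F, E, C]
After 5 (swap(0, 1)): [D, A, B, F, E, C]
After 6 (reverse(2, 4)): [D, A, E, F, B, C]
After 7 (swap(3, 5)): [D, A, E, C, B, F]
After 8 (swap(0, 3)): [C, A, E, D, B, F]
After 9 (rotate_left(0, 4, k=3)): [D, B, C, A, E, F]
After 10 (swap(4, 0)): [E, B, C, A, D, F]
After 11 (swap(4, 2)): [E, B, D, A, C, F]
After 12 (rotate_left(3, 5, k=1)): [E, B, D, C, F, A]
After 13 (swap(5, 0)): [A, B, D, C, F, E]
After 14 (reverse(0, 3)): [C, D, B, A, F, E]

Answer: 2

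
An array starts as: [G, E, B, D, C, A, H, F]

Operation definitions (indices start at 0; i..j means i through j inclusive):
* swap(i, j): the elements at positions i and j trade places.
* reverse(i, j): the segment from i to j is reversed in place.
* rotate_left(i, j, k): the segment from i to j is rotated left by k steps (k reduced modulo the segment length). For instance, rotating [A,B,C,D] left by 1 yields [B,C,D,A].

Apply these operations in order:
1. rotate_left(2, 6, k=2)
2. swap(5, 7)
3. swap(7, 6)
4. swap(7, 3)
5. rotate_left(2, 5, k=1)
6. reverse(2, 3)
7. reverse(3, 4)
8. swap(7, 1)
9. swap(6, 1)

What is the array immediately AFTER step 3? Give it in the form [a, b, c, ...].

After 1 (rotate_left(2, 6, k=2)): [G, E, C, A, H, B, D, F]
After 2 (swap(5, 7)): [G, E, C, A, H, F, D, B]
After 3 (swap(7, 6)): [G, E, C, A, H, F, B, D]

Answer: [G, E, C, A, H, F, B, D]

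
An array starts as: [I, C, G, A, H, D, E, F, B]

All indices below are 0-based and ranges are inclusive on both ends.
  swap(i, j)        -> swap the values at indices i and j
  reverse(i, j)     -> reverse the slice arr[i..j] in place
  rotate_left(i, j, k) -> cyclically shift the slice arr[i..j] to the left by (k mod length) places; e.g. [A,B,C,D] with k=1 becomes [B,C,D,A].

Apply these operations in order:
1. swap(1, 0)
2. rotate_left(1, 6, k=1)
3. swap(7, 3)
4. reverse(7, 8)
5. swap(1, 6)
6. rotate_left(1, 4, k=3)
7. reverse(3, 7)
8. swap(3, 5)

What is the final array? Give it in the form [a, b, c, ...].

After 1 (swap(1, 0)): [C, I, G, A, H, D, E, F, B]
After 2 (rotate_left(1, 6, k=1)): [C, G, A, H, D, E, I, F, B]
After 3 (swap(7, 3)): [C, G, A, F, D, E, I, H, B]
After 4 (reverse(7, 8)): [C, G, A, F, D, E, I, B, H]
After 5 (swap(1, 6)): [C, I, A, F, D, E, G, B, H]
After 6 (rotate_left(1, 4, k=3)): [C, D, I, A, F, E, G, B, H]
After 7 (reverse(3, 7)): [C, D, I, B, G, E, F, A, H]
After 8 (swap(3, 5)): [C, D, I, E, G, B, F, A, H]

Answer: [C, D, I, E, G, B, F, A, H]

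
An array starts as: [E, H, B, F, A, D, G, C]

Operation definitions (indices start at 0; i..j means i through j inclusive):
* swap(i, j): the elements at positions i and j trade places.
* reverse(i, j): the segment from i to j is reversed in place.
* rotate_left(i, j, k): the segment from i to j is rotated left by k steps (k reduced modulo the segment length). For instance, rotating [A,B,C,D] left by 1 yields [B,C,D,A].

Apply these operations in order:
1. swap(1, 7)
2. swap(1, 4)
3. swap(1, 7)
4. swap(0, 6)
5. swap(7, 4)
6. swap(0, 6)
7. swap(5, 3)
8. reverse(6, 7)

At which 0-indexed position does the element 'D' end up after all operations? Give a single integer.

Answer: 3

Derivation:
After 1 (swap(1, 7)): [E, C, B, F, A, D, G, H]
After 2 (swap(1, 4)): [E, A, B, F, C, D, G, H]
After 3 (swap(1, 7)): [E, H, B, F, C, D, G, A]
After 4 (swap(0, 6)): [G, H, B, F, C, D, E, A]
After 5 (swap(7, 4)): [G, H, B, F, A, D, E, C]
After 6 (swap(0, 6)): [E, H, B, F, A, D, G, C]
After 7 (swap(5, 3)): [E, H, B, D, A, F, G, C]
After 8 (reverse(6, 7)): [E, H, B, D, A, F, C, G]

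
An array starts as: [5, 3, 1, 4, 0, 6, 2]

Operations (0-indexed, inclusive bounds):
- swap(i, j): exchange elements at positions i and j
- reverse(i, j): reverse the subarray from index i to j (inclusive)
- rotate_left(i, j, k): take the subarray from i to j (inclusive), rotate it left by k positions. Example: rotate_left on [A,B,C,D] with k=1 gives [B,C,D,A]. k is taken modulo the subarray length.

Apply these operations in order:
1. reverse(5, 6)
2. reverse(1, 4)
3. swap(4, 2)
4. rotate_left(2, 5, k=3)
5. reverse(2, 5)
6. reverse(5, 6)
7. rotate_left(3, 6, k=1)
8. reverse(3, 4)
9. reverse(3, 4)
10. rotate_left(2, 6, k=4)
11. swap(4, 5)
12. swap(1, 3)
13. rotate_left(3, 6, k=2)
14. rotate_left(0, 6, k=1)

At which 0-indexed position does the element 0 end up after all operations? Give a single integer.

After 1 (reverse(5, 6)): [5, 3, 1, 4, 0, 2, 6]
After 2 (reverse(1, 4)): [5, 0, 4, 1, 3, 2, 6]
After 3 (swap(4, 2)): [5, 0, 3, 1, 4, 2, 6]
After 4 (rotate_left(2, 5, k=3)): [5, 0, 2, 3, 1, 4, 6]
After 5 (reverse(2, 5)): [5, 0, 4, 1, 3, 2, 6]
After 6 (reverse(5, 6)): [5, 0, 4, 1, 3, 6, 2]
After 7 (rotate_left(3, 6, k=1)): [5, 0, 4, 3, 6, 2, 1]
After 8 (reverse(3, 4)): [5, 0, 4, 6, 3, 2, 1]
After 9 (reverse(3, 4)): [5, 0, 4, 3, 6, 2, 1]
After 10 (rotate_left(2, 6, k=4)): [5, 0, 1, 4, 3, 6, 2]
After 11 (swap(4, 5)): [5, 0, 1, 4, 6, 3, 2]
After 12 (swap(1, 3)): [5, 4, 1, 0, 6, 3, 2]
After 13 (rotate_left(3, 6, k=2)): [5, 4, 1, 3, 2, 0, 6]
After 14 (rotate_left(0, 6, k=1)): [4, 1, 3, 2, 0, 6, 5]

Answer: 4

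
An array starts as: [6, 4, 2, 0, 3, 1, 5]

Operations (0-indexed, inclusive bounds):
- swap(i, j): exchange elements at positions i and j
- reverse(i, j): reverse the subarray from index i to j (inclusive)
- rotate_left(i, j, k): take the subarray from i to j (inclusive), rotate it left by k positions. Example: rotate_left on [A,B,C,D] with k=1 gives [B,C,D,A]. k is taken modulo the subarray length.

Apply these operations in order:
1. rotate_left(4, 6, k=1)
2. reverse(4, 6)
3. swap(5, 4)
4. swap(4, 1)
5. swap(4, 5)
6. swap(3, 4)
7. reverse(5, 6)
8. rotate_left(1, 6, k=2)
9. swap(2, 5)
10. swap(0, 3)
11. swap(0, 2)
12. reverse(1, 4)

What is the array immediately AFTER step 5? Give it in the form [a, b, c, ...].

Answer: [6, 5, 2, 0, 3, 4, 1]

Derivation:
After 1 (rotate_left(4, 6, k=1)): [6, 4, 2, 0, 1, 5, 3]
After 2 (reverse(4, 6)): [6, 4, 2, 0, 3, 5, 1]
After 3 (swap(5, 4)): [6, 4, 2, 0, 5, 3, 1]
After 4 (swap(4, 1)): [6, 5, 2, 0, 4, 3, 1]
After 5 (swap(4, 5)): [6, 5, 2, 0, 3, 4, 1]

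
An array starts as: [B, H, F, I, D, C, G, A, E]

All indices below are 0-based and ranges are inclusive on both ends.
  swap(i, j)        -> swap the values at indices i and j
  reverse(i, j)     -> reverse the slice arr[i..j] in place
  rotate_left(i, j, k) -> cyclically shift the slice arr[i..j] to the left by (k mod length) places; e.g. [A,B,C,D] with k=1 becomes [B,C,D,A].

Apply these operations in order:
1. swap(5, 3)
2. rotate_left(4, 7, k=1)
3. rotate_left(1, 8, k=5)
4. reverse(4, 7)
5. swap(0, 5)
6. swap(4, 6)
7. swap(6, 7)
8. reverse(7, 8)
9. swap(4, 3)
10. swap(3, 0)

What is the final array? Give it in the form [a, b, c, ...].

Answer: [F, A, D, C, E, B, H, G, I]

Derivation:
After 1 (swap(5, 3)): [B, H, F, C, D, I, G, A, E]
After 2 (rotate_left(4, 7, k=1)): [B, H, F, C, I, G, A, D, E]
After 3 (rotate_left(1, 8, k=5)): [B, A, D, E, H, F, C, I, G]
After 4 (reverse(4, 7)): [B, A, D, E, I, C, F, H, G]
After 5 (swap(0, 5)): [C, A, D, E, I, B, F, H, G]
After 6 (swap(4, 6)): [C, A, D, E, F, B, I, H, G]
After 7 (swap(6, 7)): [C, A, D, E, F, B, H, I, G]
After 8 (reverse(7, 8)): [C, A, D, E, F, B, H, G, I]
After 9 (swap(4, 3)): [C, A, D, F, E, B, H, G, I]
After 10 (swap(3, 0)): [F, A, D, C, E, B, H, G, I]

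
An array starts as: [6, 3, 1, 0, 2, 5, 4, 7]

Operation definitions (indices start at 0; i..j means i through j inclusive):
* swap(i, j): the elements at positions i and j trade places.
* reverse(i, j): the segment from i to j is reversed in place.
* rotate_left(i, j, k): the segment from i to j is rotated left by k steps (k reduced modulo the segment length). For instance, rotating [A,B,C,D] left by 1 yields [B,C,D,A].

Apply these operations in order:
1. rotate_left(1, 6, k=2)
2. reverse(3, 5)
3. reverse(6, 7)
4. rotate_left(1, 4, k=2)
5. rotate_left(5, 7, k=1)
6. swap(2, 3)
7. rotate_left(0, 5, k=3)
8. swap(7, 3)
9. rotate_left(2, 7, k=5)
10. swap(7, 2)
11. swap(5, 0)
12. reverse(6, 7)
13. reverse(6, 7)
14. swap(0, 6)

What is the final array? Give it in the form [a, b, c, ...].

After 1 (rotate_left(1, 6, k=2)): [6, 0, 2, 5, 4, 3, 1, 7]
After 2 (reverse(3, 5)): [6, 0, 2, 3, 4, 5, 1, 7]
After 3 (reverse(6, 7)): [6, 0, 2, 3, 4, 5, 7, 1]
After 4 (rotate_left(1, 4, k=2)): [6, 3, 4, 0, 2, 5, 7, 1]
After 5 (rotate_left(5, 7, k=1)): [6, 3, 4, 0, 2, 7, 1, 5]
After 6 (swap(2, 3)): [6, 3, 0, 4, 2, 7, 1, 5]
After 7 (rotate_left(0, 5, k=3)): [4, 2, 7, 6, 3, 0, 1, 5]
After 8 (swap(7, 3)): [4, 2, 7, 5, 3, 0, 1, 6]
After 9 (rotate_left(2, 7, k=5)): [4, 2, 6, 7, 5, 3, 0, 1]
After 10 (swap(7, 2)): [4, 2, 1, 7, 5, 3, 0, 6]
After 11 (swap(5, 0)): [3, 2, 1, 7, 5, 4, 0, 6]
After 12 (reverse(6, 7)): [3, 2, 1, 7, 5, 4, 6, 0]
After 13 (reverse(6, 7)): [3, 2, 1, 7, 5, 4, 0, 6]
After 14 (swap(0, 6)): [0, 2, 1, 7, 5, 4, 3, 6]

Answer: [0, 2, 1, 7, 5, 4, 3, 6]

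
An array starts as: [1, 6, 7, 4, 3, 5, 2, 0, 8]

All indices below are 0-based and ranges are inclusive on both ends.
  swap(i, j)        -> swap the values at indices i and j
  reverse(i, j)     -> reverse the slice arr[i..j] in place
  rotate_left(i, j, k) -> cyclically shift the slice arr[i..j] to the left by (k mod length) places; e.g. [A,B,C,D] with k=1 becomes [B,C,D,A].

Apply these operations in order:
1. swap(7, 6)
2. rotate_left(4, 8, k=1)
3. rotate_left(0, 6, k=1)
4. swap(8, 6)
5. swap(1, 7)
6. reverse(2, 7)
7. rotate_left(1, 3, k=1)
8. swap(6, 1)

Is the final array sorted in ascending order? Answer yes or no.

After 1 (swap(7, 6)): [1, 6, 7, 4, 3, 5, 0, 2, 8]
After 2 (rotate_left(4, 8, k=1)): [1, 6, 7, 4, 5, 0, 2, 8, 3]
After 3 (rotate_left(0, 6, k=1)): [6, 7, 4, 5, 0, 2, 1, 8, 3]
After 4 (swap(8, 6)): [6, 7, 4, 5, 0, 2, 3, 8, 1]
After 5 (swap(1, 7)): [6, 8, 4, 5, 0, 2, 3, 7, 1]
After 6 (reverse(2, 7)): [6, 8, 7, 3, 2, 0, 5, 4, 1]
After 7 (rotate_left(1, 3, k=1)): [6, 7, 3, 8, 2, 0, 5, 4, 1]
After 8 (swap(6, 1)): [6, 5, 3, 8, 2, 0, 7, 4, 1]

Answer: no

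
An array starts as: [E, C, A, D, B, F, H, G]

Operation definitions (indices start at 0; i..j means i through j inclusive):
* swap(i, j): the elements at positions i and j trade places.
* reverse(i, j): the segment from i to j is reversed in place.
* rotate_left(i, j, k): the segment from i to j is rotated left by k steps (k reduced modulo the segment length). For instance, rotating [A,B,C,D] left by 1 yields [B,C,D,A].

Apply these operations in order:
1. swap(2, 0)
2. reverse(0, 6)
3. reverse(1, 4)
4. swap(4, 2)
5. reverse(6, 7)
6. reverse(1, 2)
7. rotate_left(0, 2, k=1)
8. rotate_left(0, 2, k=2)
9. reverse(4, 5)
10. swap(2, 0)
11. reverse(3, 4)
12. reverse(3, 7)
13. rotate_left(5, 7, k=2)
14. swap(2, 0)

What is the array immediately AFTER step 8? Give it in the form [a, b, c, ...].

Answer: [H, F, E, B, D, C, G, A]

Derivation:
After 1 (swap(2, 0)): [A, C, E, D, B, F, H, G]
After 2 (reverse(0, 6)): [H, F, B, D, E, C, A, G]
After 3 (reverse(1, 4)): [H, E, D, B, F, C, A, G]
After 4 (swap(4, 2)): [H, E, F, B, D, C, A, G]
After 5 (reverse(6, 7)): [H, E, F, B, D, C, G, A]
After 6 (reverse(1, 2)): [H, F, E, B, D, C, G, A]
After 7 (rotate_left(0, 2, k=1)): [F, E, H, B, D, C, G, A]
After 8 (rotate_left(0, 2, k=2)): [H, F, E, B, D, C, G, A]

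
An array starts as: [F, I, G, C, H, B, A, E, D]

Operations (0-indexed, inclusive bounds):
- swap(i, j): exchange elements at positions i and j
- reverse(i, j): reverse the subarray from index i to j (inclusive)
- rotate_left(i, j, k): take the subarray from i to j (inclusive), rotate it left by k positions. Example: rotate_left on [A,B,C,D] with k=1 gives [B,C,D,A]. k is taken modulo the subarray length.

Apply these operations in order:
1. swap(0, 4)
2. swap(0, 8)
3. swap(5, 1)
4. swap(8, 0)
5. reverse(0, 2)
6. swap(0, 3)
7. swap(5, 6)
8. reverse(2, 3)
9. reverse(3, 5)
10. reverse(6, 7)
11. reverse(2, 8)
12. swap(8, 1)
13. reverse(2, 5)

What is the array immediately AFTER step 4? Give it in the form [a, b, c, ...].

Answer: [H, B, G, C, F, I, A, E, D]

Derivation:
After 1 (swap(0, 4)): [H, I, G, C, F, B, A, E, D]
After 2 (swap(0, 8)): [D, I, G, C, F, B, A, E, H]
After 3 (swap(5, 1)): [D, B, G, C, F, I, A, E, H]
After 4 (swap(8, 0)): [H, B, G, C, F, I, A, E, D]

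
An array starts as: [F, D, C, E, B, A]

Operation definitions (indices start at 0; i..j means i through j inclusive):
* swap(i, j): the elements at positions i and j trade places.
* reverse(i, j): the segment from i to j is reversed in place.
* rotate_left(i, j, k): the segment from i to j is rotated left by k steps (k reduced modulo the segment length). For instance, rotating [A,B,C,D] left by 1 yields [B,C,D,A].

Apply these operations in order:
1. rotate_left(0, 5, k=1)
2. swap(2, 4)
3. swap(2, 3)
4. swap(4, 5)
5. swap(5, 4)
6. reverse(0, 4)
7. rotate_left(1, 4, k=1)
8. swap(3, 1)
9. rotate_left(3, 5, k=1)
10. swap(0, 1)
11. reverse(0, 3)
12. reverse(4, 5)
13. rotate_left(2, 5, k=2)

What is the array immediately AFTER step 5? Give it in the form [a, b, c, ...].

After 1 (rotate_left(0, 5, k=1)): [D, C, E, B, A, F]
After 2 (swap(2, 4)): [D, C, A, B, E, F]
After 3 (swap(2, 3)): [D, C, B, A, E, F]
After 4 (swap(4, 5)): [D, C, B, A, F, E]
After 5 (swap(5, 4)): [D, C, B, A, E, F]

Answer: [D, C, B, A, E, F]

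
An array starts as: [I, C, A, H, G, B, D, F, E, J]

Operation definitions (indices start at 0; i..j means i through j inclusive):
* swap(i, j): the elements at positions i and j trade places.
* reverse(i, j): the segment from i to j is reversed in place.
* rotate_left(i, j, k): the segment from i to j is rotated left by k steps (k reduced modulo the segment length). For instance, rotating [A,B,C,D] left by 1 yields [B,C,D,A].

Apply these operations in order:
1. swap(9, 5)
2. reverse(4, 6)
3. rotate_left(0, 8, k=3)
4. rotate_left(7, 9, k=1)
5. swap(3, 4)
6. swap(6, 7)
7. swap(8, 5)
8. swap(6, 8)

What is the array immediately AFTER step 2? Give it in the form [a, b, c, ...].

Answer: [I, C, A, H, D, J, G, F, E, B]

Derivation:
After 1 (swap(9, 5)): [I, C, A, H, G, J, D, F, E, B]
After 2 (reverse(4, 6)): [I, C, A, H, D, J, G, F, E, B]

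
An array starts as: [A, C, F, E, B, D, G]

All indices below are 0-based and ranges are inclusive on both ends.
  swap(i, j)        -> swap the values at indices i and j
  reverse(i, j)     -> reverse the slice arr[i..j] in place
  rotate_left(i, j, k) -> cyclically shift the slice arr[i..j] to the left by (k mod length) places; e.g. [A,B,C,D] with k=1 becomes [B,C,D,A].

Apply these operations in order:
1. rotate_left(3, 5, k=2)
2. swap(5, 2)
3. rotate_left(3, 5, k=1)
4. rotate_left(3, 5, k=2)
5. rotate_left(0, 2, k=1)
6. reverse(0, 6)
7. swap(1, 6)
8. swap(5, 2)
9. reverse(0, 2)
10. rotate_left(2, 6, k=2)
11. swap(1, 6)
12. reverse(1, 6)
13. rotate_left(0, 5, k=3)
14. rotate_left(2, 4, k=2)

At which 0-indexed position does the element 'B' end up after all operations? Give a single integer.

Answer: 4

Derivation:
After 1 (rotate_left(3, 5, k=2)): [A, C, F, D, E, B, G]
After 2 (swap(5, 2)): [A, C, B, D, E, F, G]
After 3 (rotate_left(3, 5, k=1)): [A, C, B, E, F, D, G]
After 4 (rotate_left(3, 5, k=2)): [A, C, B, D, E, F, G]
After 5 (rotate_left(0, 2, k=1)): [C, B, A, D, E, F, G]
After 6 (reverse(0, 6)): [G, F, E, D, A, B, C]
After 7 (swap(1, 6)): [G, C, E, D, A, B, F]
After 8 (swap(5, 2)): [G, C, B, D, A, E, F]
After 9 (reverse(0, 2)): [B, C, G, D, A, E, F]
After 10 (rotate_left(2, 6, k=2)): [B, C, A, E, F, G, D]
After 11 (swap(1, 6)): [B, D, A, E, F, G, C]
After 12 (reverse(1, 6)): [B, C, G, F, E, A, D]
After 13 (rotate_left(0, 5, k=3)): [F, E, A, B, C, G, D]
After 14 (rotate_left(2, 4, k=2)): [F, E, C, A, B, G, D]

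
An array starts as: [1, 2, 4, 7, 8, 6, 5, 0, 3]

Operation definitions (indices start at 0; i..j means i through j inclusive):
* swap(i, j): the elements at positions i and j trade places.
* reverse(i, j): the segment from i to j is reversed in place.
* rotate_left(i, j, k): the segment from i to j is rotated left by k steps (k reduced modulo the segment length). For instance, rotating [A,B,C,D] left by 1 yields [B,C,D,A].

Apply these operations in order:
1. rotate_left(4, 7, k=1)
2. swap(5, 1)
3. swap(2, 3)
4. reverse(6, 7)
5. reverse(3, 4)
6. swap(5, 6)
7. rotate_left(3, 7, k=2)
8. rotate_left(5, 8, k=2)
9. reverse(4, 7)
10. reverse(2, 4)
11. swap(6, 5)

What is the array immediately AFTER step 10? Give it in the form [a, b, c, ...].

After 1 (rotate_left(4, 7, k=1)): [1, 2, 4, 7, 6, 5, 0, 8, 3]
After 2 (swap(5, 1)): [1, 5, 4, 7, 6, 2, 0, 8, 3]
After 3 (swap(2, 3)): [1, 5, 7, 4, 6, 2, 0, 8, 3]
After 4 (reverse(6, 7)): [1, 5, 7, 4, 6, 2, 8, 0, 3]
After 5 (reverse(3, 4)): [1, 5, 7, 6, 4, 2, 8, 0, 3]
After 6 (swap(5, 6)): [1, 5, 7, 6, 4, 8, 2, 0, 3]
After 7 (rotate_left(3, 7, k=2)): [1, 5, 7, 8, 2, 0, 6, 4, 3]
After 8 (rotate_left(5, 8, k=2)): [1, 5, 7, 8, 2, 4, 3, 0, 6]
After 9 (reverse(4, 7)): [1, 5, 7, 8, 0, 3, 4, 2, 6]
After 10 (reverse(2, 4)): [1, 5, 0, 8, 7, 3, 4, 2, 6]

Answer: [1, 5, 0, 8, 7, 3, 4, 2, 6]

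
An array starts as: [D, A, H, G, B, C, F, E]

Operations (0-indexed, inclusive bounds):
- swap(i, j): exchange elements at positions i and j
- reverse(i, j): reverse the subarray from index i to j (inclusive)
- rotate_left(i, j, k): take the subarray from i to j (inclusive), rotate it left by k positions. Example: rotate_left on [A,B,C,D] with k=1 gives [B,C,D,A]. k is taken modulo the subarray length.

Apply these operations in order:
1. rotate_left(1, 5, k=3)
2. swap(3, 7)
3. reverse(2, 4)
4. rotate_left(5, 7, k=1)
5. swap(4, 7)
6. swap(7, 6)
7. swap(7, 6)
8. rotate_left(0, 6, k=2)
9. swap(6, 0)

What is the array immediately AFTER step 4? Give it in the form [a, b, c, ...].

Answer: [D, B, H, E, C, F, A, G]

Derivation:
After 1 (rotate_left(1, 5, k=3)): [D, B, C, A, H, G, F, E]
After 2 (swap(3, 7)): [D, B, C, E, H, G, F, A]
After 3 (reverse(2, 4)): [D, B, H, E, C, G, F, A]
After 4 (rotate_left(5, 7, k=1)): [D, B, H, E, C, F, A, G]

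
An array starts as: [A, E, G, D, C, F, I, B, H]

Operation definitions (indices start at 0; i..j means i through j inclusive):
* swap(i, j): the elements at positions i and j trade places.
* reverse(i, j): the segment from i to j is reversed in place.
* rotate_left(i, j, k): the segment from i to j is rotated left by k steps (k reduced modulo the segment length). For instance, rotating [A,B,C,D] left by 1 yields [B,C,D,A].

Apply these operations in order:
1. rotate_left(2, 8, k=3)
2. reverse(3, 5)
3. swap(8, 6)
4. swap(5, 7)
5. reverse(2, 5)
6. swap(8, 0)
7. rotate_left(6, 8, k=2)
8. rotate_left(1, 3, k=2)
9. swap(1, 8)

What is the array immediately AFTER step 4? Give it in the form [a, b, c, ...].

Answer: [A, E, F, H, B, D, C, I, G]

Derivation:
After 1 (rotate_left(2, 8, k=3)): [A, E, F, I, B, H, G, D, C]
After 2 (reverse(3, 5)): [A, E, F, H, B, I, G, D, C]
After 3 (swap(8, 6)): [A, E, F, H, B, I, C, D, G]
After 4 (swap(5, 7)): [A, E, F, H, B, D, C, I, G]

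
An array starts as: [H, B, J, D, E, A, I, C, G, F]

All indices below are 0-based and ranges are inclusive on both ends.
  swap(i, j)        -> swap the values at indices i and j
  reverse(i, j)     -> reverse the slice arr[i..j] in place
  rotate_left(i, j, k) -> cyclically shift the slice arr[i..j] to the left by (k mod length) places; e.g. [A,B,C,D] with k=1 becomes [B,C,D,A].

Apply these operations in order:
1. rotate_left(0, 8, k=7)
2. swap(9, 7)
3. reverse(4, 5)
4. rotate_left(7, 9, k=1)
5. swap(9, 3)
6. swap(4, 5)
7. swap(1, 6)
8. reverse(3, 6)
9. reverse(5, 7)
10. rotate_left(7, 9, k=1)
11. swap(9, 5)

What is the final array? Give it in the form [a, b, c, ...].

After 1 (rotate_left(0, 8, k=7)): [C, G, H, B, J, D, E, A, I, F]
After 2 (swap(9, 7)): [C, G, H, B, J, D, E, F, I, A]
After 3 (reverse(4, 5)): [C, G, H, B, D, J, E, F, I, A]
After 4 (rotate_left(7, 9, k=1)): [C, G, H, B, D, J, E, I, A, F]
After 5 (swap(9, 3)): [C, G, H, F, D, J, E, I, A, B]
After 6 (swap(4, 5)): [C, G, H, F, J, D, E, I, A, B]
After 7 (swap(1, 6)): [C, E, H, F, J, D, G, I, A, B]
After 8 (reverse(3, 6)): [C, E, H, G, D, J, F, I, A, B]
After 9 (reverse(5, 7)): [C, E, H, G, D, I, F, J, A, B]
After 10 (rotate_left(7, 9, k=1)): [C, E, H, G, D, I, F, A, B, J]
After 11 (swap(9, 5)): [C, E, H, G, D, J, F, A, B, I]

Answer: [C, E, H, G, D, J, F, A, B, I]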